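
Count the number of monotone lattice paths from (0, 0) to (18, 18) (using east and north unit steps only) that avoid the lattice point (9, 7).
Number of paths = 7153672900

Total paths from (0, 0) to (18, 18): C(36, 18) = 9075135300. Paths through (9, 7): (paths (0, 0) → (9, 7)) × (paths (9, 7) → (18, 18)) = C(16, 9) · C(20, 9) = 11440 · 167960 = 1921462400. Avoidance count = 9075135300 − 1921462400 = 7153672900.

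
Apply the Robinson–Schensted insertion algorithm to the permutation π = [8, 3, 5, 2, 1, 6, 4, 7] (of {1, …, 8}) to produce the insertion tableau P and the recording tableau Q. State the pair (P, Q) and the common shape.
P = [1, 4, 6, 7] / [2, 5] / [3] / [8];  Q = [1, 3, 6, 8] / [2, 7] / [4] / [5];  common shape = (4, 2, 1, 1)

Row-insert the values π_1, π_2, … into P one at a time, bumping the leftmost entry strictly greater than the inserted value down to the next row. The recording tableau Q records, in position (i, j), the step at which that cell was added to P.
  Insert 8 (step 1): P = [8];  Q = [1]
  Insert 3 (step 2): P = [3] / [8];  Q = [1] / [2]
  Insert 5 (step 3): P = [3, 5] / [8];  Q = [1, 3] / [2]
  Insert 2 (step 4): P = [2, 5] / [3] / [8];  Q = [1, 3] / [2] / [4]
  Insert 1 (step 5): P = [1, 5] / [2] / [3] / [8];  Q = [1, 3] / [2] / [4] / [5]
  Insert 6 (step 6): P = [1, 5, 6] / [2] / [3] / [8];  Q = [1, 3, 6] / [2] / [4] / [5]
  Insert 4 (step 7): P = [1, 4, 6] / [2, 5] / [3] / [8];  Q = [1, 3, 6] / [2, 7] / [4] / [5]
  Insert 7 (step 8): P = [1, 4, 6, 7] / [2, 5] / [3] / [8];  Q = [1, 3, 6, 8] / [2, 7] / [4] / [5]
Final shape: (4, 2, 1, 1).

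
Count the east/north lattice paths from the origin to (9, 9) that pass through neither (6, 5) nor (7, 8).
Number of paths = 18689

Inclusion–exclusion. Total paths: C(18, 9) = 48620. Through P₁: C(11, 6)·C(7, 3) = 16170. Through P₂: C(15, 7)·C(3, 2) = 19305. Since P₁ is strictly southwest of P₂, a monotone path through both must visit P₁ then P₂; paths through both = C(11, 6)·C(4, 1)·C(3, 2) = 5544. Avoid both = 48620 − 16170 − 19305 + 5544 = 18689.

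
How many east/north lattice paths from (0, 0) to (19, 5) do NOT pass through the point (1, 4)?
Number of paths = 42409

Total paths from (0, 0) to (19, 5): C(24, 19) = 42504. Paths through (1, 4): (paths (0, 0) → (1, 4)) × (paths (1, 4) → (19, 5)) = C(5, 1) · C(19, 18) = 5 · 19 = 95. Avoidance count = 42504 − 95 = 42409.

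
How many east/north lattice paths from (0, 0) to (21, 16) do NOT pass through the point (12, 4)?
Number of paths = 12340822070

Total paths from (0, 0) to (21, 16): C(37, 21) = 12875774670. Paths through (12, 4): (paths (0, 0) → (12, 4)) × (paths (12, 4) → (21, 16)) = C(16, 12) · C(21, 9) = 1820 · 293930 = 534952600. Avoidance count = 12875774670 − 534952600 = 12340822070.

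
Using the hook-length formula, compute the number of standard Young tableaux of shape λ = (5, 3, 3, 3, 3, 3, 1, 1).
# SYT of shape (5, 3, 3, 3, 3, 3, 1, 1) = 248958710

Hook-length formula: f^λ = n! / Π hook(c), product over all cells c of the Young diagram. For λ = (5, 3, 3, 3, 3, 3, 1, 1), n = 22 boxes. Hook lengths by row (left-to-right, top-to-bottom): [12, 9, 8, 2, 1]; [9, 6, 5]; [8, 5, 4]; [7, 4, 3]; [6, 3, 2]; [5, 2, 1]; [2]; [1]. Product of hooks = 4514807808000. So f^λ = 22! / 4514807808000 = 1124000727777607680000 / 4514807808000 = 248958710.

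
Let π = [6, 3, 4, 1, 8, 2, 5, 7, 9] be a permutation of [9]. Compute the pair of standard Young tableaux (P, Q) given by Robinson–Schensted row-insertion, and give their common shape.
P = [1, 2, 5, 7, 9] / [3, 4, 8] / [6];  Q = [1, 3, 5, 8, 9] / [2, 6, 7] / [4];  common shape = (5, 3, 1)

Row-insert the values π_1, π_2, … into P one at a time, bumping the leftmost entry strictly greater than the inserted value down to the next row. The recording tableau Q records, in position (i, j), the step at which that cell was added to P.
  Insert 6 (step 1): P = [6];  Q = [1]
  Insert 3 (step 2): P = [3] / [6];  Q = [1] / [2]
  Insert 4 (step 3): P = [3, 4] / [6];  Q = [1, 3] / [2]
  Insert 1 (step 4): P = [1, 4] / [3] / [6];  Q = [1, 3] / [2] / [4]
  Insert 8 (step 5): P = [1, 4, 8] / [3] / [6];  Q = [1, 3, 5] / [2] / [4]
  Insert 2 (step 6): P = [1, 2, 8] / [3, 4] / [6];  Q = [1, 3, 5] / [2, 6] / [4]
  Insert 5 (step 7): P = [1, 2, 5] / [3, 4, 8] / [6];  Q = [1, 3, 5] / [2, 6, 7] / [4]
  Insert 7 (step 8): P = [1, 2, 5, 7] / [3, 4, 8] / [6];  Q = [1, 3, 5, 8] / [2, 6, 7] / [4]
  Insert 9 (step 9): P = [1, 2, 5, 7, 9] / [3, 4, 8] / [6];  Q = [1, 3, 5, 8, 9] / [2, 6, 7] / [4]
Final shape: (5, 3, 1).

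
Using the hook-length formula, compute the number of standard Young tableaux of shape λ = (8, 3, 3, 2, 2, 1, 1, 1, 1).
# SYT of shape (8, 3, 3, 2, 2, 1, 1, 1, 1) = 916620705

Hook-length formula: f^λ = n! / Π hook(c), product over all cells c of the Young diagram. For λ = (8, 3, 3, 2, 2, 1, 1, 1, 1), n = 22 boxes. Hook lengths by row (left-to-right, top-to-bottom): [16, 11, 8, 5, 4, 3, 2, 1]; [10, 5, 2]; [9, 4, 1]; [7, 2]; [6, 1]; [4]; [3]; [2]; [1]. Product of hooks = 1226244096000. So f^λ = 22! / 1226244096000 = 1124000727777607680000 / 1226244096000 = 916620705.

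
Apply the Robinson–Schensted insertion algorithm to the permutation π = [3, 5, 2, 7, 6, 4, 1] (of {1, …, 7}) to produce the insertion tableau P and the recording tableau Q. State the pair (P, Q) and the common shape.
P = [1, 4, 6] / [2, 5] / [3] / [7];  Q = [1, 2, 4] / [3, 5] / [6] / [7];  common shape = (3, 2, 1, 1)

Row-insert the values π_1, π_2, … into P one at a time, bumping the leftmost entry strictly greater than the inserted value down to the next row. The recording tableau Q records, in position (i, j), the step at which that cell was added to P.
  Insert 3 (step 1): P = [3];  Q = [1]
  Insert 5 (step 2): P = [3, 5];  Q = [1, 2]
  Insert 2 (step 3): P = [2, 5] / [3];  Q = [1, 2] / [3]
  Insert 7 (step 4): P = [2, 5, 7] / [3];  Q = [1, 2, 4] / [3]
  Insert 6 (step 5): P = [2, 5, 6] / [3, 7];  Q = [1, 2, 4] / [3, 5]
  Insert 4 (step 6): P = [2, 4, 6] / [3, 5] / [7];  Q = [1, 2, 4] / [3, 5] / [6]
  Insert 1 (step 7): P = [1, 4, 6] / [2, 5] / [3] / [7];  Q = [1, 2, 4] / [3, 5] / [6] / [7]
Final shape: (3, 2, 1, 1).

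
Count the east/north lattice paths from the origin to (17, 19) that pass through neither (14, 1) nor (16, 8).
Number of paths = 8588657478

Inclusion–exclusion. Total paths: C(36, 17) = 8597496600. Through P₁: C(15, 14)·C(21, 3) = 19950. Through P₂: C(24, 16)·C(12, 1) = 8825652. Since P₁ is strictly southwest of P₂, a monotone path through both must visit P₁ then P₂; paths through both = C(15, 14)·C(9, 2)·C(12, 1) = 6480. Avoid both = 8597496600 − 19950 − 8825652 + 6480 = 8588657478.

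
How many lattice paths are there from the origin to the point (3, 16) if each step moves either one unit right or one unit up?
Number of paths = 969

A monotone lattice path from (0, 0) to (3, 16) consists of 3 east steps and 16 north steps in some order, so it is determined by which 3 of the 19 steps are east. The count is C(19, 3) = 969.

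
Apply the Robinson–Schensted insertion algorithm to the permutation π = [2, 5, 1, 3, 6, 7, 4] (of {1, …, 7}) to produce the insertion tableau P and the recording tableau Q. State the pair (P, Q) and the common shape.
P = [1, 3, 4, 7] / [2, 5, 6];  Q = [1, 2, 5, 6] / [3, 4, 7];  common shape = (4, 3)

Row-insert the values π_1, π_2, … into P one at a time, bumping the leftmost entry strictly greater than the inserted value down to the next row. The recording tableau Q records, in position (i, j), the step at which that cell was added to P.
  Insert 2 (step 1): P = [2];  Q = [1]
  Insert 5 (step 2): P = [2, 5];  Q = [1, 2]
  Insert 1 (step 3): P = [1, 5] / [2];  Q = [1, 2] / [3]
  Insert 3 (step 4): P = [1, 3] / [2, 5];  Q = [1, 2] / [3, 4]
  Insert 6 (step 5): P = [1, 3, 6] / [2, 5];  Q = [1, 2, 5] / [3, 4]
  Insert 7 (step 6): P = [1, 3, 6, 7] / [2, 5];  Q = [1, 2, 5, 6] / [3, 4]
  Insert 4 (step 7): P = [1, 3, 4, 7] / [2, 5, 6];  Q = [1, 2, 5, 6] / [3, 4, 7]
Final shape: (4, 3).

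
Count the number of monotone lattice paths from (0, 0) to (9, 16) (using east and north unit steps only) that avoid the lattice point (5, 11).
Number of paths = 1492607

Total paths from (0, 0) to (9, 16): C(25, 9) = 2042975. Paths through (5, 11): (paths (0, 0) → (5, 11)) × (paths (5, 11) → (9, 16)) = C(16, 5) · C(9, 4) = 4368 · 126 = 550368. Avoidance count = 2042975 − 550368 = 1492607.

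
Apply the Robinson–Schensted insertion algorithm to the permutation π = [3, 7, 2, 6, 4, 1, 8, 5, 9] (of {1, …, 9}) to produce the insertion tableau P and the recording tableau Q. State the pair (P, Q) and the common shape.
P = [1, 4, 5, 9] / [2, 6, 8] / [3] / [7];  Q = [1, 2, 7, 9] / [3, 4, 8] / [5] / [6];  common shape = (4, 3, 1, 1)

Row-insert the values π_1, π_2, … into P one at a time, bumping the leftmost entry strictly greater than the inserted value down to the next row. The recording tableau Q records, in position (i, j), the step at which that cell was added to P.
  Insert 3 (step 1): P = [3];  Q = [1]
  Insert 7 (step 2): P = [3, 7];  Q = [1, 2]
  Insert 2 (step 3): P = [2, 7] / [3];  Q = [1, 2] / [3]
  Insert 6 (step 4): P = [2, 6] / [3, 7];  Q = [1, 2] / [3, 4]
  Insert 4 (step 5): P = [2, 4] / [3, 6] / [7];  Q = [1, 2] / [3, 4] / [5]
  Insert 1 (step 6): P = [1, 4] / [2, 6] / [3] / [7];  Q = [1, 2] / [3, 4] / [5] / [6]
  Insert 8 (step 7): P = [1, 4, 8] / [2, 6] / [3] / [7];  Q = [1, 2, 7] / [3, 4] / [5] / [6]
  Insert 5 (step 8): P = [1, 4, 5] / [2, 6, 8] / [3] / [7];  Q = [1, 2, 7] / [3, 4, 8] / [5] / [6]
  Insert 9 (step 9): P = [1, 4, 5, 9] / [2, 6, 8] / [3] / [7];  Q = [1, 2, 7, 9] / [3, 4, 8] / [5] / [6]
Final shape: (4, 3, 1, 1).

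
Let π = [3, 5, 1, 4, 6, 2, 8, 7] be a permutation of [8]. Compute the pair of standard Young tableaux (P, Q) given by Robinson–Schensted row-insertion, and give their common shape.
P = [1, 2, 6, 7] / [3, 4, 8] / [5];  Q = [1, 2, 5, 7] / [3, 4, 8] / [6];  common shape = (4, 3, 1)

Row-insert the values π_1, π_2, … into P one at a time, bumping the leftmost entry strictly greater than the inserted value down to the next row. The recording tableau Q records, in position (i, j), the step at which that cell was added to P.
  Insert 3 (step 1): P = [3];  Q = [1]
  Insert 5 (step 2): P = [3, 5];  Q = [1, 2]
  Insert 1 (step 3): P = [1, 5] / [3];  Q = [1, 2] / [3]
  Insert 4 (step 4): P = [1, 4] / [3, 5];  Q = [1, 2] / [3, 4]
  Insert 6 (step 5): P = [1, 4, 6] / [3, 5];  Q = [1, 2, 5] / [3, 4]
  Insert 2 (step 6): P = [1, 2, 6] / [3, 4] / [5];  Q = [1, 2, 5] / [3, 4] / [6]
  Insert 8 (step 7): P = [1, 2, 6, 8] / [3, 4] / [5];  Q = [1, 2, 5, 7] / [3, 4] / [6]
  Insert 7 (step 8): P = [1, 2, 6, 7] / [3, 4, 8] / [5];  Q = [1, 2, 5, 7] / [3, 4, 8] / [6]
Final shape: (4, 3, 1).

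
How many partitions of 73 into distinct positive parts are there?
q(73) = 40026

A partition into distinct parts is a strictly decreasing sequence summing to n. The recurrence d(n, m) = d(n, m−1) + d(n−m, m−1) (use part m at most once) with q(n) = d(n, n) gives q(73) = 40026. (Euler's theorem: # distinct-part partitions = # odd-part partitions.)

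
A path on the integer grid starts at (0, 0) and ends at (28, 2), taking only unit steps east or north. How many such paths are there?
Number of paths = 435

A monotone lattice path from (0, 0) to (28, 2) consists of 28 east steps and 2 north steps in some order, so it is determined by which 28 of the 30 steps are east. The count is C(30, 28) = 435.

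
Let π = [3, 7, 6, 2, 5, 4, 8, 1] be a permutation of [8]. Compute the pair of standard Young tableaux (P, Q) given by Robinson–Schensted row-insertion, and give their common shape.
P = [1, 4, 8] / [2, 5] / [3] / [6] / [7];  Q = [1, 2, 7] / [3, 5] / [4] / [6] / [8];  common shape = (3, 2, 1, 1, 1)

Row-insert the values π_1, π_2, … into P one at a time, bumping the leftmost entry strictly greater than the inserted value down to the next row. The recording tableau Q records, in position (i, j), the step at which that cell was added to P.
  Insert 3 (step 1): P = [3];  Q = [1]
  Insert 7 (step 2): P = [3, 7];  Q = [1, 2]
  Insert 6 (step 3): P = [3, 6] / [7];  Q = [1, 2] / [3]
  Insert 2 (step 4): P = [2, 6] / [3] / [7];  Q = [1, 2] / [3] / [4]
  Insert 5 (step 5): P = [2, 5] / [3, 6] / [7];  Q = [1, 2] / [3, 5] / [4]
  Insert 4 (step 6): P = [2, 4] / [3, 5] / [6] / [7];  Q = [1, 2] / [3, 5] / [4] / [6]
  Insert 8 (step 7): P = [2, 4, 8] / [3, 5] / [6] / [7];  Q = [1, 2, 7] / [3, 5] / [4] / [6]
  Insert 1 (step 8): P = [1, 4, 8] / [2, 5] / [3] / [6] / [7];  Q = [1, 2, 7] / [3, 5] / [4] / [6] / [8]
Final shape: (3, 2, 1, 1, 1).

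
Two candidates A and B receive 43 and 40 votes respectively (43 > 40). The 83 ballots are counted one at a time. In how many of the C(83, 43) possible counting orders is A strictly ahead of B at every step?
Strict-lead orderings = 28930511320266545825220

Total orderings of the 83 votes with 43 for A: C(83, 43) = 800410813194041101164420. By the Bertrand ballot formula (Cycle Lemma / reflection principle), the number of orderings in which A is strictly ahead of B throughout is (p − q)/(p + q) · C(p + q, p) = (43 − 40)/(43 + 40) · 800410813194041101164420 = 28930511320266545825220.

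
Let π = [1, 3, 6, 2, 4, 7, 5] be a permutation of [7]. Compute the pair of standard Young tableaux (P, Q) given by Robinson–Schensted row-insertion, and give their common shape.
P = [1, 2, 4, 5] / [3, 6, 7];  Q = [1, 2, 3, 6] / [4, 5, 7];  common shape = (4, 3)

Row-insert the values π_1, π_2, … into P one at a time, bumping the leftmost entry strictly greater than the inserted value down to the next row. The recording tableau Q records, in position (i, j), the step at which that cell was added to P.
  Insert 1 (step 1): P = [1];  Q = [1]
  Insert 3 (step 2): P = [1, 3];  Q = [1, 2]
  Insert 6 (step 3): P = [1, 3, 6];  Q = [1, 2, 3]
  Insert 2 (step 4): P = [1, 2, 6] / [3];  Q = [1, 2, 3] / [4]
  Insert 4 (step 5): P = [1, 2, 4] / [3, 6];  Q = [1, 2, 3] / [4, 5]
  Insert 7 (step 6): P = [1, 2, 4, 7] / [3, 6];  Q = [1, 2, 3, 6] / [4, 5]
  Insert 5 (step 7): P = [1, 2, 4, 5] / [3, 6, 7];  Q = [1, 2, 3, 6] / [4, 5, 7]
Final shape: (4, 3).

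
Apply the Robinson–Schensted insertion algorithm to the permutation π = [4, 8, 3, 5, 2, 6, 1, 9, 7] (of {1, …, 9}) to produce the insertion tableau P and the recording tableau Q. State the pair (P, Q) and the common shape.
P = [1, 5, 6, 7] / [2, 8, 9] / [3] / [4];  Q = [1, 2, 6, 8] / [3, 4, 9] / [5] / [7];  common shape = (4, 3, 1, 1)

Row-insert the values π_1, π_2, … into P one at a time, bumping the leftmost entry strictly greater than the inserted value down to the next row. The recording tableau Q records, in position (i, j), the step at which that cell was added to P.
  Insert 4 (step 1): P = [4];  Q = [1]
  Insert 8 (step 2): P = [4, 8];  Q = [1, 2]
  Insert 3 (step 3): P = [3, 8] / [4];  Q = [1, 2] / [3]
  Insert 5 (step 4): P = [3, 5] / [4, 8];  Q = [1, 2] / [3, 4]
  Insert 2 (step 5): P = [2, 5] / [3, 8] / [4];  Q = [1, 2] / [3, 4] / [5]
  Insert 6 (step 6): P = [2, 5, 6] / [3, 8] / [4];  Q = [1, 2, 6] / [3, 4] / [5]
  Insert 1 (step 7): P = [1, 5, 6] / [2, 8] / [3] / [4];  Q = [1, 2, 6] / [3, 4] / [5] / [7]
  Insert 9 (step 8): P = [1, 5, 6, 9] / [2, 8] / [3] / [4];  Q = [1, 2, 6, 8] / [3, 4] / [5] / [7]
  Insert 7 (step 9): P = [1, 5, 6, 7] / [2, 8, 9] / [3] / [4];  Q = [1, 2, 6, 8] / [3, 4, 9] / [5] / [7]
Final shape: (4, 3, 1, 1).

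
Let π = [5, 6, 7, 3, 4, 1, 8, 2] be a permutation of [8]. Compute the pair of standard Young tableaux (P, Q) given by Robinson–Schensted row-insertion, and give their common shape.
P = [1, 2, 7, 8] / [3, 4] / [5, 6];  Q = [1, 2, 3, 7] / [4, 5] / [6, 8];  common shape = (4, 2, 2)

Row-insert the values π_1, π_2, … into P one at a time, bumping the leftmost entry strictly greater than the inserted value down to the next row. The recording tableau Q records, in position (i, j), the step at which that cell was added to P.
  Insert 5 (step 1): P = [5];  Q = [1]
  Insert 6 (step 2): P = [5, 6];  Q = [1, 2]
  Insert 7 (step 3): P = [5, 6, 7];  Q = [1, 2, 3]
  Insert 3 (step 4): P = [3, 6, 7] / [5];  Q = [1, 2, 3] / [4]
  Insert 4 (step 5): P = [3, 4, 7] / [5, 6];  Q = [1, 2, 3] / [4, 5]
  Insert 1 (step 6): P = [1, 4, 7] / [3, 6] / [5];  Q = [1, 2, 3] / [4, 5] / [6]
  Insert 8 (step 7): P = [1, 4, 7, 8] / [3, 6] / [5];  Q = [1, 2, 3, 7] / [4, 5] / [6]
  Insert 2 (step 8): P = [1, 2, 7, 8] / [3, 4] / [5, 6];  Q = [1, 2, 3, 7] / [4, 5] / [6, 8]
Final shape: (4, 2, 2).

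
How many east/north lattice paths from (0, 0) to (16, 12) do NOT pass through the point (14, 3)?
Number of paths = 30384355

Total paths from (0, 0) to (16, 12): C(28, 16) = 30421755. Paths through (14, 3): (paths (0, 0) → (14, 3)) × (paths (14, 3) → (16, 12)) = C(17, 14) · C(11, 2) = 680 · 55 = 37400. Avoidance count = 30421755 − 37400 = 30384355.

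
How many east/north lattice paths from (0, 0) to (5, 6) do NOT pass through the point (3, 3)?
Number of paths = 262

Total paths from (0, 0) to (5, 6): C(11, 5) = 462. Paths through (3, 3): (paths (0, 0) → (3, 3)) × (paths (3, 3) → (5, 6)) = C(6, 3) · C(5, 2) = 20 · 10 = 200. Avoidance count = 462 − 200 = 262.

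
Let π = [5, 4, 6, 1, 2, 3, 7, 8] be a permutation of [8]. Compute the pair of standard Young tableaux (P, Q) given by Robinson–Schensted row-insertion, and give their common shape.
P = [1, 2, 3, 7, 8] / [4, 6] / [5];  Q = [1, 3, 6, 7, 8] / [2, 5] / [4];  common shape = (5, 2, 1)

Row-insert the values π_1, π_2, … into P one at a time, bumping the leftmost entry strictly greater than the inserted value down to the next row. The recording tableau Q records, in position (i, j), the step at which that cell was added to P.
  Insert 5 (step 1): P = [5];  Q = [1]
  Insert 4 (step 2): P = [4] / [5];  Q = [1] / [2]
  Insert 6 (step 3): P = [4, 6] / [5];  Q = [1, 3] / [2]
  Insert 1 (step 4): P = [1, 6] / [4] / [5];  Q = [1, 3] / [2] / [4]
  Insert 2 (step 5): P = [1, 2] / [4, 6] / [5];  Q = [1, 3] / [2, 5] / [4]
  Insert 3 (step 6): P = [1, 2, 3] / [4, 6] / [5];  Q = [1, 3, 6] / [2, 5] / [4]
  Insert 7 (step 7): P = [1, 2, 3, 7] / [4, 6] / [5];  Q = [1, 3, 6, 7] / [2, 5] / [4]
  Insert 8 (step 8): P = [1, 2, 3, 7, 8] / [4, 6] / [5];  Q = [1, 3, 6, 7, 8] / [2, 5] / [4]
Final shape: (5, 2, 1).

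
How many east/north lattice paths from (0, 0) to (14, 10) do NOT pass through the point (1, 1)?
Number of paths = 966416

Total paths from (0, 0) to (14, 10): C(24, 14) = 1961256. Paths through (1, 1): (paths (0, 0) → (1, 1)) × (paths (1, 1) → (14, 10)) = C(2, 1) · C(22, 13) = 2 · 497420 = 994840. Avoidance count = 1961256 − 994840 = 966416.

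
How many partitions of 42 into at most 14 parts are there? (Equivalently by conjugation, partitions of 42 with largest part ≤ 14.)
p(42, parts ≤ 14) = 38797

Use the recurrence p(n, m) = p(n, m−1) + p(n−m, m): either the largest part is < m (count p(n, m−1)) or the largest part is exactly m (remove one copy of m, count p(n−m, m)). With p(0, ·) = 1 this gives p(42, parts ≤ 14) = 38797. (By conjugating Young diagrams, this also counts partitions of 42 into at most 14 parts.)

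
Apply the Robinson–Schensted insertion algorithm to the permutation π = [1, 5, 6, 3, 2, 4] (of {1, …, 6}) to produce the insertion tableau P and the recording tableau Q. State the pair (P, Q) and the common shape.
P = [1, 2, 4] / [3, 6] / [5];  Q = [1, 2, 3] / [4, 6] / [5];  common shape = (3, 2, 1)

Row-insert the values π_1, π_2, … into P one at a time, bumping the leftmost entry strictly greater than the inserted value down to the next row. The recording tableau Q records, in position (i, j), the step at which that cell was added to P.
  Insert 1 (step 1): P = [1];  Q = [1]
  Insert 5 (step 2): P = [1, 5];  Q = [1, 2]
  Insert 6 (step 3): P = [1, 5, 6];  Q = [1, 2, 3]
  Insert 3 (step 4): P = [1, 3, 6] / [5];  Q = [1, 2, 3] / [4]
  Insert 2 (step 5): P = [1, 2, 6] / [3] / [5];  Q = [1, 2, 3] / [4] / [5]
  Insert 4 (step 6): P = [1, 2, 4] / [3, 6] / [5];  Q = [1, 2, 3] / [4, 6] / [5]
Final shape: (3, 2, 1).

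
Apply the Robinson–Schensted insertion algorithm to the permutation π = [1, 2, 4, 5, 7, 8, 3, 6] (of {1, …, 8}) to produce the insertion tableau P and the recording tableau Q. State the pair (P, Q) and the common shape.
P = [1, 2, 3, 5, 6, 8] / [4, 7];  Q = [1, 2, 3, 4, 5, 6] / [7, 8];  common shape = (6, 2)

Row-insert the values π_1, π_2, … into P one at a time, bumping the leftmost entry strictly greater than the inserted value down to the next row. The recording tableau Q records, in position (i, j), the step at which that cell was added to P.
  Insert 1 (step 1): P = [1];  Q = [1]
  Insert 2 (step 2): P = [1, 2];  Q = [1, 2]
  Insert 4 (step 3): P = [1, 2, 4];  Q = [1, 2, 3]
  Insert 5 (step 4): P = [1, 2, 4, 5];  Q = [1, 2, 3, 4]
  Insert 7 (step 5): P = [1, 2, 4, 5, 7];  Q = [1, 2, 3, 4, 5]
  Insert 8 (step 6): P = [1, 2, 4, 5, 7, 8];  Q = [1, 2, 3, 4, 5, 6]
  Insert 3 (step 7): P = [1, 2, 3, 5, 7, 8] / [4];  Q = [1, 2, 3, 4, 5, 6] / [7]
  Insert 6 (step 8): P = [1, 2, 3, 5, 6, 8] / [4, 7];  Q = [1, 2, 3, 4, 5, 6] / [7, 8]
Final shape: (6, 2).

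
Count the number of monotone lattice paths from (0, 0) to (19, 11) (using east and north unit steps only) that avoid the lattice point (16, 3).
Number of paths = 54467415

Total paths from (0, 0) to (19, 11): C(30, 19) = 54627300. Paths through (16, 3): (paths (0, 0) → (16, 3)) × (paths (16, 3) → (19, 11)) = C(19, 16) · C(11, 3) = 969 · 165 = 159885. Avoidance count = 54627300 − 159885 = 54467415.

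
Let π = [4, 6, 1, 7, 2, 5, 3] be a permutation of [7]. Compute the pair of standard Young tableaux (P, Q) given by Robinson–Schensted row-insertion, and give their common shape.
P = [1, 2, 3] / [4, 5, 7] / [6];  Q = [1, 2, 4] / [3, 5, 6] / [7];  common shape = (3, 3, 1)

Row-insert the values π_1, π_2, … into P one at a time, bumping the leftmost entry strictly greater than the inserted value down to the next row. The recording tableau Q records, in position (i, j), the step at which that cell was added to P.
  Insert 4 (step 1): P = [4];  Q = [1]
  Insert 6 (step 2): P = [4, 6];  Q = [1, 2]
  Insert 1 (step 3): P = [1, 6] / [4];  Q = [1, 2] / [3]
  Insert 7 (step 4): P = [1, 6, 7] / [4];  Q = [1, 2, 4] / [3]
  Insert 2 (step 5): P = [1, 2, 7] / [4, 6];  Q = [1, 2, 4] / [3, 5]
  Insert 5 (step 6): P = [1, 2, 5] / [4, 6, 7];  Q = [1, 2, 4] / [3, 5, 6]
  Insert 3 (step 7): P = [1, 2, 3] / [4, 5, 7] / [6];  Q = [1, 2, 4] / [3, 5, 6] / [7]
Final shape: (3, 3, 1).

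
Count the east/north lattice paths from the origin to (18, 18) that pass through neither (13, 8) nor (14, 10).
Number of paths = 7795415760

Inclusion–exclusion. Total paths: C(36, 18) = 9075135300. Through P₁: C(21, 13)·C(15, 5) = 611080470. Through P₂: C(24, 14)·C(12, 4) = 970821720. Since P₁ is strictly southwest of P₂, a monotone path through both must visit P₁ then P₂; paths through both = C(21, 13)·C(3, 1)·C(12, 4) = 302182650. Avoid both = 9075135300 − 611080470 − 970821720 + 302182650 = 7795415760.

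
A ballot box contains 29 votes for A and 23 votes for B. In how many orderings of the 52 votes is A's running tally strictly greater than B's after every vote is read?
Strict-lead orderings = 40715807302800

Total orderings of the 52 votes with 29 for A: C(52, 29) = 352870329957600. By the Bertrand ballot formula (Cycle Lemma / reflection principle), the number of orderings in which A is strictly ahead of B throughout is (p − q)/(p + q) · C(p + q, p) = (29 − 23)/(29 + 23) · 352870329957600 = 40715807302800.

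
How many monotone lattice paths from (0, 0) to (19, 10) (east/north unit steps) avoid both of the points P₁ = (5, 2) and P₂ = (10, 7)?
Number of paths = 10200520

Inclusion–exclusion. Total paths: C(29, 19) = 20030010. Through P₁: C(7, 5)·C(22, 14) = 6715170. Through P₂: C(17, 10)·C(12, 9) = 4278560. Since P₁ is strictly southwest of P₂, a monotone path through both must visit P₁ then P₂; paths through both = C(7, 5)·C(10, 5)·C(12, 9) = 1164240. Avoid both = 20030010 − 6715170 − 4278560 + 1164240 = 10200520.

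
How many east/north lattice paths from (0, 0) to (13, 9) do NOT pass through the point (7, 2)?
Number of paths = 435644

Total paths from (0, 0) to (13, 9): C(22, 13) = 497420. Paths through (7, 2): (paths (0, 0) → (7, 2)) × (paths (7, 2) → (13, 9)) = C(9, 7) · C(13, 6) = 36 · 1716 = 61776. Avoidance count = 497420 − 61776 = 435644.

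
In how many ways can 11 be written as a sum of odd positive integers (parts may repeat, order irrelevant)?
p_odd(11) = 12

Partitions of 11 using only odd parts 1, 3, 5, …: 11, 9+1+1, 7+3+1, 7+1+1+1+1, 5+5+1, 5+3+3, 5+3+1+1+1, 5+1+1+1+1+1+1, 3+3+3+1+1, 3+3+1+1+1+1+1, 3+1+1+1+1+1+1+1+1, 1+1+1+1+1+1+1+1+1+1+1. There are 12. (Euler: this equals q(11), the number of distinct-part partitions.)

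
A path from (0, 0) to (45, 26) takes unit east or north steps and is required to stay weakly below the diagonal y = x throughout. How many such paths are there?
Number of paths = 7664867653706345040

By the reflection principle (André's argument), the number of monotone paths to (45, 26) with n ≤ m that never go above y = x is C(71, 45) − C(71, 46) = 17629195603524593592 − 9964327949818248552 = 7664867653706345040.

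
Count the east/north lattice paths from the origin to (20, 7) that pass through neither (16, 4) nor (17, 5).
Number of paths = 552015

Inclusion–exclusion. Total paths: C(27, 20) = 888030. Through P₁: C(20, 16)·C(7, 4) = 169575. Through P₂: C(22, 17)·C(5, 3) = 263340. Since P₁ is strictly southwest of P₂, a monotone path through both must visit P₁ then P₂; paths through both = C(20, 16)·C(2, 1)·C(5, 3) = 96900. Avoid both = 888030 − 169575 − 263340 + 96900 = 552015.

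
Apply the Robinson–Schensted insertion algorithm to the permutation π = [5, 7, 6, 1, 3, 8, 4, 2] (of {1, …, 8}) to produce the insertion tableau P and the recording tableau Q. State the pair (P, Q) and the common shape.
P = [1, 2, 4] / [3, 6, 8] / [5] / [7];  Q = [1, 2, 6] / [3, 5, 7] / [4] / [8];  common shape = (3, 3, 1, 1)

Row-insert the values π_1, π_2, … into P one at a time, bumping the leftmost entry strictly greater than the inserted value down to the next row. The recording tableau Q records, in position (i, j), the step at which that cell was added to P.
  Insert 5 (step 1): P = [5];  Q = [1]
  Insert 7 (step 2): P = [5, 7];  Q = [1, 2]
  Insert 6 (step 3): P = [5, 6] / [7];  Q = [1, 2] / [3]
  Insert 1 (step 4): P = [1, 6] / [5] / [7];  Q = [1, 2] / [3] / [4]
  Insert 3 (step 5): P = [1, 3] / [5, 6] / [7];  Q = [1, 2] / [3, 5] / [4]
  Insert 8 (step 6): P = [1, 3, 8] / [5, 6] / [7];  Q = [1, 2, 6] / [3, 5] / [4]
  Insert 4 (step 7): P = [1, 3, 4] / [5, 6, 8] / [7];  Q = [1, 2, 6] / [3, 5, 7] / [4]
  Insert 2 (step 8): P = [1, 2, 4] / [3, 6, 8] / [5] / [7];  Q = [1, 2, 6] / [3, 5, 7] / [4] / [8]
Final shape: (3, 3, 1, 1).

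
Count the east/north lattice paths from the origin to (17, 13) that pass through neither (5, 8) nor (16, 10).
Number of paths = 90950498

Inclusion–exclusion. Total paths: C(30, 17) = 119759850. Through P₁: C(13, 5)·C(17, 12) = 7963956. Through P₂: C(26, 16)·C(4, 1) = 21246940. Since P₁ is strictly southwest of P₂, a monotone path through both must visit P₁ then P₂; paths through both = C(13, 5)·C(13, 11)·C(4, 1) = 401544. Avoid both = 119759850 − 7963956 − 21246940 + 401544 = 90950498.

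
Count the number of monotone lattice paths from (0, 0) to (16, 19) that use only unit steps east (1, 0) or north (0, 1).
Number of paths = 4059928950

A monotone lattice path from (0, 0) to (16, 19) consists of 16 east steps and 19 north steps in some order, so it is determined by which 16 of the 35 steps are east. The count is C(35, 16) = 4059928950.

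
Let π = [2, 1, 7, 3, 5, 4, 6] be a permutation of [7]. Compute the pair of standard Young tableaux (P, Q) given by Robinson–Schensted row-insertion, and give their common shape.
P = [1, 3, 4, 6] / [2, 5] / [7];  Q = [1, 3, 5, 7] / [2, 4] / [6];  common shape = (4, 2, 1)

Row-insert the values π_1, π_2, … into P one at a time, bumping the leftmost entry strictly greater than the inserted value down to the next row. The recording tableau Q records, in position (i, j), the step at which that cell was added to P.
  Insert 2 (step 1): P = [2];  Q = [1]
  Insert 1 (step 2): P = [1] / [2];  Q = [1] / [2]
  Insert 7 (step 3): P = [1, 7] / [2];  Q = [1, 3] / [2]
  Insert 3 (step 4): P = [1, 3] / [2, 7];  Q = [1, 3] / [2, 4]
  Insert 5 (step 5): P = [1, 3, 5] / [2, 7];  Q = [1, 3, 5] / [2, 4]
  Insert 4 (step 6): P = [1, 3, 4] / [2, 5] / [7];  Q = [1, 3, 5] / [2, 4] / [6]
  Insert 6 (step 7): P = [1, 3, 4, 6] / [2, 5] / [7];  Q = [1, 3, 5, 7] / [2, 4] / [6]
Final shape: (4, 2, 1).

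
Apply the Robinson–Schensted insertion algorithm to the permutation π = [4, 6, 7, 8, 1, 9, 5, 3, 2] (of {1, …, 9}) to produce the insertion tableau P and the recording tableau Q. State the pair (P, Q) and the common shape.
P = [1, 2, 7, 8, 9] / [3, 5] / [4] / [6];  Q = [1, 2, 3, 4, 6] / [5, 7] / [8] / [9];  common shape = (5, 2, 1, 1)

Row-insert the values π_1, π_2, … into P one at a time, bumping the leftmost entry strictly greater than the inserted value down to the next row. The recording tableau Q records, in position (i, j), the step at which that cell was added to P.
  Insert 4 (step 1): P = [4];  Q = [1]
  Insert 6 (step 2): P = [4, 6];  Q = [1, 2]
  Insert 7 (step 3): P = [4, 6, 7];  Q = [1, 2, 3]
  Insert 8 (step 4): P = [4, 6, 7, 8];  Q = [1, 2, 3, 4]
  Insert 1 (step 5): P = [1, 6, 7, 8] / [4];  Q = [1, 2, 3, 4] / [5]
  Insert 9 (step 6): P = [1, 6, 7, 8, 9] / [4];  Q = [1, 2, 3, 4, 6] / [5]
  Insert 5 (step 7): P = [1, 5, 7, 8, 9] / [4, 6];  Q = [1, 2, 3, 4, 6] / [5, 7]
  Insert 3 (step 8): P = [1, 3, 7, 8, 9] / [4, 5] / [6];  Q = [1, 2, 3, 4, 6] / [5, 7] / [8]
  Insert 2 (step 9): P = [1, 2, 7, 8, 9] / [3, 5] / [4] / [6];  Q = [1, 2, 3, 4, 6] / [5, 7] / [8] / [9]
Final shape: (5, 2, 1, 1).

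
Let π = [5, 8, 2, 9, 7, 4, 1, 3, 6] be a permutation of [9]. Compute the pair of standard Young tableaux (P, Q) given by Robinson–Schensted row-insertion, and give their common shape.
P = [1, 3, 6] / [2, 4, 9] / [5, 7] / [8];  Q = [1, 2, 4] / [3, 5, 9] / [6, 8] / [7];  common shape = (3, 3, 2, 1)

Row-insert the values π_1, π_2, … into P one at a time, bumping the leftmost entry strictly greater than the inserted value down to the next row. The recording tableau Q records, in position (i, j), the step at which that cell was added to P.
  Insert 5 (step 1): P = [5];  Q = [1]
  Insert 8 (step 2): P = [5, 8];  Q = [1, 2]
  Insert 2 (step 3): P = [2, 8] / [5];  Q = [1, 2] / [3]
  Insert 9 (step 4): P = [2, 8, 9] / [5];  Q = [1, 2, 4] / [3]
  Insert 7 (step 5): P = [2, 7, 9] / [5, 8];  Q = [1, 2, 4] / [3, 5]
  Insert 4 (step 6): P = [2, 4, 9] / [5, 7] / [8];  Q = [1, 2, 4] / [3, 5] / [6]
  Insert 1 (step 7): P = [1, 4, 9] / [2, 7] / [5] / [8];  Q = [1, 2, 4] / [3, 5] / [6] / [7]
  Insert 3 (step 8): P = [1, 3, 9] / [2, 4] / [5, 7] / [8];  Q = [1, 2, 4] / [3, 5] / [6, 8] / [7]
  Insert 6 (step 9): P = [1, 3, 6] / [2, 4, 9] / [5, 7] / [8];  Q = [1, 2, 4] / [3, 5, 9] / [6, 8] / [7]
Final shape: (3, 3, 2, 1).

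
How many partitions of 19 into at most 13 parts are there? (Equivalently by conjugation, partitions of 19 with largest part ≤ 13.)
p(19, parts ≤ 13) = 471

Use the recurrence p(n, m) = p(n, m−1) + p(n−m, m): either the largest part is < m (count p(n, m−1)) or the largest part is exactly m (remove one copy of m, count p(n−m, m)). With p(0, ·) = 1 this gives p(19, parts ≤ 13) = 471. (By conjugating Young diagrams, this also counts partitions of 19 into at most 13 parts.)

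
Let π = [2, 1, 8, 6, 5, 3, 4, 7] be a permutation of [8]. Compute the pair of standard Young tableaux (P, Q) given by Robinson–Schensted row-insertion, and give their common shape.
P = [1, 3, 4, 7] / [2, 5] / [6] / [8];  Q = [1, 3, 7, 8] / [2, 4] / [5] / [6];  common shape = (4, 2, 1, 1)

Row-insert the values π_1, π_2, … into P one at a time, bumping the leftmost entry strictly greater than the inserted value down to the next row. The recording tableau Q records, in position (i, j), the step at which that cell was added to P.
  Insert 2 (step 1): P = [2];  Q = [1]
  Insert 1 (step 2): P = [1] / [2];  Q = [1] / [2]
  Insert 8 (step 3): P = [1, 8] / [2];  Q = [1, 3] / [2]
  Insert 6 (step 4): P = [1, 6] / [2, 8];  Q = [1, 3] / [2, 4]
  Insert 5 (step 5): P = [1, 5] / [2, 6] / [8];  Q = [1, 3] / [2, 4] / [5]
  Insert 3 (step 6): P = [1, 3] / [2, 5] / [6] / [8];  Q = [1, 3] / [2, 4] / [5] / [6]
  Insert 4 (step 7): P = [1, 3, 4] / [2, 5] / [6] / [8];  Q = [1, 3, 7] / [2, 4] / [5] / [6]
  Insert 7 (step 8): P = [1, 3, 4, 7] / [2, 5] / [6] / [8];  Q = [1, 3, 7, 8] / [2, 4] / [5] / [6]
Final shape: (4, 2, 1, 1).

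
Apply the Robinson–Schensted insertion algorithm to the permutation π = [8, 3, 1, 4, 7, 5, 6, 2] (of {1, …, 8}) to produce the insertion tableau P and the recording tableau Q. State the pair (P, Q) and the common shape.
P = [1, 2, 5, 6] / [3, 4] / [7] / [8];  Q = [1, 4, 5, 7] / [2, 6] / [3] / [8];  common shape = (4, 2, 1, 1)

Row-insert the values π_1, π_2, … into P one at a time, bumping the leftmost entry strictly greater than the inserted value down to the next row. The recording tableau Q records, in position (i, j), the step at which that cell was added to P.
  Insert 8 (step 1): P = [8];  Q = [1]
  Insert 3 (step 2): P = [3] / [8];  Q = [1] / [2]
  Insert 1 (step 3): P = [1] / [3] / [8];  Q = [1] / [2] / [3]
  Insert 4 (step 4): P = [1, 4] / [3] / [8];  Q = [1, 4] / [2] / [3]
  Insert 7 (step 5): P = [1, 4, 7] / [3] / [8];  Q = [1, 4, 5] / [2] / [3]
  Insert 5 (step 6): P = [1, 4, 5] / [3, 7] / [8];  Q = [1, 4, 5] / [2, 6] / [3]
  Insert 6 (step 7): P = [1, 4, 5, 6] / [3, 7] / [8];  Q = [1, 4, 5, 7] / [2, 6] / [3]
  Insert 2 (step 8): P = [1, 2, 5, 6] / [3, 4] / [7] / [8];  Q = [1, 4, 5, 7] / [2, 6] / [3] / [8]
Final shape: (4, 2, 1, 1).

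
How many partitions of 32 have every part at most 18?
p(32, parts ≤ 18) = 7976

Use the recurrence p(n, m) = p(n, m−1) + p(n−m, m): either the largest part is < m (count p(n, m−1)) or the largest part is exactly m (remove one copy of m, count p(n−m, m)). With p(0, ·) = 1 this gives p(32, parts ≤ 18) = 7976. (By conjugating Young diagrams, this also counts partitions of 32 into at most 18 parts.)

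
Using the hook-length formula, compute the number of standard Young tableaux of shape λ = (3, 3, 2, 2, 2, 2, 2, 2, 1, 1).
# SYT of shape (3, 3, 2, 2, 2, 2, 2, 2, 1, 1) = 1469650

Hook-length formula: f^λ = n! / Π hook(c), product over all cells c of the Young diagram. For λ = (3, 3, 2, 2, 2, 2, 2, 2, 1, 1), n = 20 boxes. Hook lengths by row (left-to-right, top-to-bottom): [12, 9, 2]; [11, 8, 1]; [9, 6]; [8, 5]; [7, 4]; [6, 3]; [5, 2]; [4, 1]; [2]; [1]. Product of hooks = 1655429529600. So f^λ = 20! / 1655429529600 = 2432902008176640000 / 1655429529600 = 1469650.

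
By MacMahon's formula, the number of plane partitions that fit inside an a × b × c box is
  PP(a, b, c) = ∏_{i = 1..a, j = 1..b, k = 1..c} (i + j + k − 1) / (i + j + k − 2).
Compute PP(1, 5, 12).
PP(1, 5, 12) = 6188

Evaluate the triple product over i = 1..1, j = 1..5, k = 1..12. The factors are (2/1) · (3/2) · (4/3) · (5/4) · (6/5) · (7/6) · (8/7) · (9/8) · … (60 factors total). The numerators and denominators telescope so the product is an integer; carrying out the multiplication exactly gives PP(1, 5, 12) = 6188.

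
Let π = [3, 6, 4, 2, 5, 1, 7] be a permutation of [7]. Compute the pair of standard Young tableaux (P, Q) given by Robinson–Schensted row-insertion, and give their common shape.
P = [1, 4, 5, 7] / [2] / [3] / [6];  Q = [1, 2, 5, 7] / [3] / [4] / [6];  common shape = (4, 1, 1, 1)

Row-insert the values π_1, π_2, … into P one at a time, bumping the leftmost entry strictly greater than the inserted value down to the next row. The recording tableau Q records, in position (i, j), the step at which that cell was added to P.
  Insert 3 (step 1): P = [3];  Q = [1]
  Insert 6 (step 2): P = [3, 6];  Q = [1, 2]
  Insert 4 (step 3): P = [3, 4] / [6];  Q = [1, 2] / [3]
  Insert 2 (step 4): P = [2, 4] / [3] / [6];  Q = [1, 2] / [3] / [4]
  Insert 5 (step 5): P = [2, 4, 5] / [3] / [6];  Q = [1, 2, 5] / [3] / [4]
  Insert 1 (step 6): P = [1, 4, 5] / [2] / [3] / [6];  Q = [1, 2, 5] / [3] / [4] / [6]
  Insert 7 (step 7): P = [1, 4, 5, 7] / [2] / [3] / [6];  Q = [1, 2, 5, 7] / [3] / [4] / [6]
Final shape: (4, 1, 1, 1).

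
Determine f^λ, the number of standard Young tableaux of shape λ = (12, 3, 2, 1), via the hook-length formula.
# SYT of shape (12, 3, 2, 1) = 182784

Hook-length formula: f^λ = n! / Π hook(c), product over all cells c of the Young diagram. For λ = (12, 3, 2, 1), n = 18 boxes. Hook lengths by row (left-to-right, top-to-bottom): [15, 13, 11, 9, 8, 7, 6, 5, 4, 3, 2, 1]; [5, 3, 1]; [3, 1]; [1]. Product of hooks = 35026992000. So f^λ = 18! / 35026992000 = 6402373705728000 / 35026992000 = 182784.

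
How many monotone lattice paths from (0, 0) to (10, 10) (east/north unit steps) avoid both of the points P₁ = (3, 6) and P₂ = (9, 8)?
Number of paths = 91162

Inclusion–exclusion. Total paths: C(20, 10) = 184756. Through P₁: C(9, 3)·C(11, 7) = 27720. Through P₂: C(17, 9)·C(3, 1) = 72930. Since P₁ is strictly southwest of P₂, a monotone path through both must visit P₁ then P₂; paths through both = C(9, 3)·C(8, 6)·C(3, 1) = 7056. Avoid both = 184756 − 27720 − 72930 + 7056 = 91162.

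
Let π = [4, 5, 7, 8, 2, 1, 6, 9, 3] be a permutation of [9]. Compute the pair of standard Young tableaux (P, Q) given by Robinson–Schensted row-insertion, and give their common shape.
P = [1, 3, 6, 8, 9] / [2, 5] / [4, 7];  Q = [1, 2, 3, 4, 8] / [5, 7] / [6, 9];  common shape = (5, 2, 2)

Row-insert the values π_1, π_2, … into P one at a time, bumping the leftmost entry strictly greater than the inserted value down to the next row. The recording tableau Q records, in position (i, j), the step at which that cell was added to P.
  Insert 4 (step 1): P = [4];  Q = [1]
  Insert 5 (step 2): P = [4, 5];  Q = [1, 2]
  Insert 7 (step 3): P = [4, 5, 7];  Q = [1, 2, 3]
  Insert 8 (step 4): P = [4, 5, 7, 8];  Q = [1, 2, 3, 4]
  Insert 2 (step 5): P = [2, 5, 7, 8] / [4];  Q = [1, 2, 3, 4] / [5]
  Insert 1 (step 6): P = [1, 5, 7, 8] / [2] / [4];  Q = [1, 2, 3, 4] / [5] / [6]
  Insert 6 (step 7): P = [1, 5, 6, 8] / [2, 7] / [4];  Q = [1, 2, 3, 4] / [5, 7] / [6]
  Insert 9 (step 8): P = [1, 5, 6, 8, 9] / [2, 7] / [4];  Q = [1, 2, 3, 4, 8] / [5, 7] / [6]
  Insert 3 (step 9): P = [1, 3, 6, 8, 9] / [2, 5] / [4, 7];  Q = [1, 2, 3, 4, 8] / [5, 7] / [6, 9]
Final shape: (5, 2, 2).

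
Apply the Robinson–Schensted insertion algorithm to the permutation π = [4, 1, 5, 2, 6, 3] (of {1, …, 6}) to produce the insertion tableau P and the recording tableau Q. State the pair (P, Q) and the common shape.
P = [1, 2, 3] / [4, 5, 6];  Q = [1, 3, 5] / [2, 4, 6];  common shape = (3, 3)

Row-insert the values π_1, π_2, … into P one at a time, bumping the leftmost entry strictly greater than the inserted value down to the next row. The recording tableau Q records, in position (i, j), the step at which that cell was added to P.
  Insert 4 (step 1): P = [4];  Q = [1]
  Insert 1 (step 2): P = [1] / [4];  Q = [1] / [2]
  Insert 5 (step 3): P = [1, 5] / [4];  Q = [1, 3] / [2]
  Insert 2 (step 4): P = [1, 2] / [4, 5];  Q = [1, 3] / [2, 4]
  Insert 6 (step 5): P = [1, 2, 6] / [4, 5];  Q = [1, 3, 5] / [2, 4]
  Insert 3 (step 6): P = [1, 2, 3] / [4, 5, 6];  Q = [1, 3, 5] / [2, 4, 6]
Final shape: (3, 3).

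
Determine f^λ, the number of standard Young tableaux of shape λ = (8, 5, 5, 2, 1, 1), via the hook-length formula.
# SYT of shape (8, 5, 5, 2, 1, 1) = 1723560300

Hook-length formula: f^λ = n! / Π hook(c), product over all cells c of the Young diagram. For λ = (8, 5, 5, 2, 1, 1), n = 22 boxes. Hook lengths by row (left-to-right, top-to-bottom): [13, 10, 8, 7, 6, 3, 2, 1]; [9, 6, 4, 3, 2]; [8, 5, 3, 2, 1]; [4, 1]; [2]; [1]. Product of hooks = 652138905600. So f^λ = 22! / 652138905600 = 1124000727777607680000 / 652138905600 = 1723560300.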